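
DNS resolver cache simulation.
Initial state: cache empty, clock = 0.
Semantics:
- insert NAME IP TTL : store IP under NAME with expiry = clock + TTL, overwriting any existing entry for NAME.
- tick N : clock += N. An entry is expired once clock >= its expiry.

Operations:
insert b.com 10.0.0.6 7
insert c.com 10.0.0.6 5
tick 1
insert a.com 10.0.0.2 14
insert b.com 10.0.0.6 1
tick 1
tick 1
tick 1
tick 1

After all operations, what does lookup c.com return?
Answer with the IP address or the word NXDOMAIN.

Op 1: insert b.com -> 10.0.0.6 (expiry=0+7=7). clock=0
Op 2: insert c.com -> 10.0.0.6 (expiry=0+5=5). clock=0
Op 3: tick 1 -> clock=1.
Op 4: insert a.com -> 10.0.0.2 (expiry=1+14=15). clock=1
Op 5: insert b.com -> 10.0.0.6 (expiry=1+1=2). clock=1
Op 6: tick 1 -> clock=2. purged={b.com}
Op 7: tick 1 -> clock=3.
Op 8: tick 1 -> clock=4.
Op 9: tick 1 -> clock=5. purged={c.com}
lookup c.com: not in cache (expired or never inserted)

Answer: NXDOMAIN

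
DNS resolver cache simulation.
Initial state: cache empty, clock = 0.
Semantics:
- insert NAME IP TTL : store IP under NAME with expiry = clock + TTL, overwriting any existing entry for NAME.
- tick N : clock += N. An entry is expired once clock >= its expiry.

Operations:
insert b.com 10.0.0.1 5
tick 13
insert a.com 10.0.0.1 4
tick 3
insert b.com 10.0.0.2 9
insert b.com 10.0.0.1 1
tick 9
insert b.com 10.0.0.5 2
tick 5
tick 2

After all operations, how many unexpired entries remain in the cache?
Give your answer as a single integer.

Op 1: insert b.com -> 10.0.0.1 (expiry=0+5=5). clock=0
Op 2: tick 13 -> clock=13. purged={b.com}
Op 3: insert a.com -> 10.0.0.1 (expiry=13+4=17). clock=13
Op 4: tick 3 -> clock=16.
Op 5: insert b.com -> 10.0.0.2 (expiry=16+9=25). clock=16
Op 6: insert b.com -> 10.0.0.1 (expiry=16+1=17). clock=16
Op 7: tick 9 -> clock=25. purged={a.com,b.com}
Op 8: insert b.com -> 10.0.0.5 (expiry=25+2=27). clock=25
Op 9: tick 5 -> clock=30. purged={b.com}
Op 10: tick 2 -> clock=32.
Final cache (unexpired): {} -> size=0

Answer: 0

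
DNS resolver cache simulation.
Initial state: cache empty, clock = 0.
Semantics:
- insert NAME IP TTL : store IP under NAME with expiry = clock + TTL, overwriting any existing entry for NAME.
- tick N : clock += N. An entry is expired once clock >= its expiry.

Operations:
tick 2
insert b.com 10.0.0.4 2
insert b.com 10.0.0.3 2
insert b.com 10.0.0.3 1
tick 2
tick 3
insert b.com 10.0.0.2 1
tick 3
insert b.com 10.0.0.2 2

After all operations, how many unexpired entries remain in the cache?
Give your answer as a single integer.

Answer: 1

Derivation:
Op 1: tick 2 -> clock=2.
Op 2: insert b.com -> 10.0.0.4 (expiry=2+2=4). clock=2
Op 3: insert b.com -> 10.0.0.3 (expiry=2+2=4). clock=2
Op 4: insert b.com -> 10.0.0.3 (expiry=2+1=3). clock=2
Op 5: tick 2 -> clock=4. purged={b.com}
Op 6: tick 3 -> clock=7.
Op 7: insert b.com -> 10.0.0.2 (expiry=7+1=8). clock=7
Op 8: tick 3 -> clock=10. purged={b.com}
Op 9: insert b.com -> 10.0.0.2 (expiry=10+2=12). clock=10
Final cache (unexpired): {b.com} -> size=1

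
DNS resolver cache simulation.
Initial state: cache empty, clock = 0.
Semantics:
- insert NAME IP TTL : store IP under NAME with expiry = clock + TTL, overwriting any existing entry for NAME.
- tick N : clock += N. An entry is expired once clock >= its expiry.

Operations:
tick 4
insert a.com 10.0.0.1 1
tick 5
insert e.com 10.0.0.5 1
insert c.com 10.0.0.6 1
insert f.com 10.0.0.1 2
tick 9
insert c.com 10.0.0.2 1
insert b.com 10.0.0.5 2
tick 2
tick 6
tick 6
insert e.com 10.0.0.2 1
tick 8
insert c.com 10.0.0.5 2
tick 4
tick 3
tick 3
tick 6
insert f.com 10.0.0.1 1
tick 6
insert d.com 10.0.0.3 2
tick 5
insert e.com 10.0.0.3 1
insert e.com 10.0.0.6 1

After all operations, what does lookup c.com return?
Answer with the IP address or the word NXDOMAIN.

Answer: NXDOMAIN

Derivation:
Op 1: tick 4 -> clock=4.
Op 2: insert a.com -> 10.0.0.1 (expiry=4+1=5). clock=4
Op 3: tick 5 -> clock=9. purged={a.com}
Op 4: insert e.com -> 10.0.0.5 (expiry=9+1=10). clock=9
Op 5: insert c.com -> 10.0.0.6 (expiry=9+1=10). clock=9
Op 6: insert f.com -> 10.0.0.1 (expiry=9+2=11). clock=9
Op 7: tick 9 -> clock=18. purged={c.com,e.com,f.com}
Op 8: insert c.com -> 10.0.0.2 (expiry=18+1=19). clock=18
Op 9: insert b.com -> 10.0.0.5 (expiry=18+2=20). clock=18
Op 10: tick 2 -> clock=20. purged={b.com,c.com}
Op 11: tick 6 -> clock=26.
Op 12: tick 6 -> clock=32.
Op 13: insert e.com -> 10.0.0.2 (expiry=32+1=33). clock=32
Op 14: tick 8 -> clock=40. purged={e.com}
Op 15: insert c.com -> 10.0.0.5 (expiry=40+2=42). clock=40
Op 16: tick 4 -> clock=44. purged={c.com}
Op 17: tick 3 -> clock=47.
Op 18: tick 3 -> clock=50.
Op 19: tick 6 -> clock=56.
Op 20: insert f.com -> 10.0.0.1 (expiry=56+1=57). clock=56
Op 21: tick 6 -> clock=62. purged={f.com}
Op 22: insert d.com -> 10.0.0.3 (expiry=62+2=64). clock=62
Op 23: tick 5 -> clock=67. purged={d.com}
Op 24: insert e.com -> 10.0.0.3 (expiry=67+1=68). clock=67
Op 25: insert e.com -> 10.0.0.6 (expiry=67+1=68). clock=67
lookup c.com: not in cache (expired or never inserted)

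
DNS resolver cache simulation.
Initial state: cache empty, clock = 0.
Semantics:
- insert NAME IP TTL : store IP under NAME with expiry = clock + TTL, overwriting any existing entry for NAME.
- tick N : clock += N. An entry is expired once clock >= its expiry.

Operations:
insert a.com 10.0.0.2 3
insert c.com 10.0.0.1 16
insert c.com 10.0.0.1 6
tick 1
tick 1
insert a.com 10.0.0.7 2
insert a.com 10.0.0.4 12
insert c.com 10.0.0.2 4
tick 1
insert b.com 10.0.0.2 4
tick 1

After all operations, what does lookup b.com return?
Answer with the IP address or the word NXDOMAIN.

Answer: 10.0.0.2

Derivation:
Op 1: insert a.com -> 10.0.0.2 (expiry=0+3=3). clock=0
Op 2: insert c.com -> 10.0.0.1 (expiry=0+16=16). clock=0
Op 3: insert c.com -> 10.0.0.1 (expiry=0+6=6). clock=0
Op 4: tick 1 -> clock=1.
Op 5: tick 1 -> clock=2.
Op 6: insert a.com -> 10.0.0.7 (expiry=2+2=4). clock=2
Op 7: insert a.com -> 10.0.0.4 (expiry=2+12=14). clock=2
Op 8: insert c.com -> 10.0.0.2 (expiry=2+4=6). clock=2
Op 9: tick 1 -> clock=3.
Op 10: insert b.com -> 10.0.0.2 (expiry=3+4=7). clock=3
Op 11: tick 1 -> clock=4.
lookup b.com: present, ip=10.0.0.2 expiry=7 > clock=4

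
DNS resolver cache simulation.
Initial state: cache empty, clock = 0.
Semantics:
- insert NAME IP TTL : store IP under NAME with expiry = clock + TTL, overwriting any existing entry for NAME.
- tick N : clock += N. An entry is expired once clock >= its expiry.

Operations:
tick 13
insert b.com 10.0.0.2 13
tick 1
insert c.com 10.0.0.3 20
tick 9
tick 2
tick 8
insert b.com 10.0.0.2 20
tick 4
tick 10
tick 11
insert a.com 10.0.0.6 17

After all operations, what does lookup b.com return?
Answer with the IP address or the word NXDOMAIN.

Op 1: tick 13 -> clock=13.
Op 2: insert b.com -> 10.0.0.2 (expiry=13+13=26). clock=13
Op 3: tick 1 -> clock=14.
Op 4: insert c.com -> 10.0.0.3 (expiry=14+20=34). clock=14
Op 5: tick 9 -> clock=23.
Op 6: tick 2 -> clock=25.
Op 7: tick 8 -> clock=33. purged={b.com}
Op 8: insert b.com -> 10.0.0.2 (expiry=33+20=53). clock=33
Op 9: tick 4 -> clock=37. purged={c.com}
Op 10: tick 10 -> clock=47.
Op 11: tick 11 -> clock=58. purged={b.com}
Op 12: insert a.com -> 10.0.0.6 (expiry=58+17=75). clock=58
lookup b.com: not in cache (expired or never inserted)

Answer: NXDOMAIN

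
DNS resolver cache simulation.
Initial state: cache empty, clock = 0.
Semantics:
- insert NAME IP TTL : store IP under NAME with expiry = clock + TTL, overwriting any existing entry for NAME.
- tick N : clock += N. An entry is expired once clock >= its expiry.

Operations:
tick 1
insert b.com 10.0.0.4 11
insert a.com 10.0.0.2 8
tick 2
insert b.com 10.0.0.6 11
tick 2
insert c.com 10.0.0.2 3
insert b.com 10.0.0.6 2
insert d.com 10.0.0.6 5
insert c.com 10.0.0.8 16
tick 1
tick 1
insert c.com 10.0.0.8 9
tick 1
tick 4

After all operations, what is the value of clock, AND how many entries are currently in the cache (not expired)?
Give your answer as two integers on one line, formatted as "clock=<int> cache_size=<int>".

Op 1: tick 1 -> clock=1.
Op 2: insert b.com -> 10.0.0.4 (expiry=1+11=12). clock=1
Op 3: insert a.com -> 10.0.0.2 (expiry=1+8=9). clock=1
Op 4: tick 2 -> clock=3.
Op 5: insert b.com -> 10.0.0.6 (expiry=3+11=14). clock=3
Op 6: tick 2 -> clock=5.
Op 7: insert c.com -> 10.0.0.2 (expiry=5+3=8). clock=5
Op 8: insert b.com -> 10.0.0.6 (expiry=5+2=7). clock=5
Op 9: insert d.com -> 10.0.0.6 (expiry=5+5=10). clock=5
Op 10: insert c.com -> 10.0.0.8 (expiry=5+16=21). clock=5
Op 11: tick 1 -> clock=6.
Op 12: tick 1 -> clock=7. purged={b.com}
Op 13: insert c.com -> 10.0.0.8 (expiry=7+9=16). clock=7
Op 14: tick 1 -> clock=8.
Op 15: tick 4 -> clock=12. purged={a.com,d.com}
Final clock = 12
Final cache (unexpired): {c.com} -> size=1

Answer: clock=12 cache_size=1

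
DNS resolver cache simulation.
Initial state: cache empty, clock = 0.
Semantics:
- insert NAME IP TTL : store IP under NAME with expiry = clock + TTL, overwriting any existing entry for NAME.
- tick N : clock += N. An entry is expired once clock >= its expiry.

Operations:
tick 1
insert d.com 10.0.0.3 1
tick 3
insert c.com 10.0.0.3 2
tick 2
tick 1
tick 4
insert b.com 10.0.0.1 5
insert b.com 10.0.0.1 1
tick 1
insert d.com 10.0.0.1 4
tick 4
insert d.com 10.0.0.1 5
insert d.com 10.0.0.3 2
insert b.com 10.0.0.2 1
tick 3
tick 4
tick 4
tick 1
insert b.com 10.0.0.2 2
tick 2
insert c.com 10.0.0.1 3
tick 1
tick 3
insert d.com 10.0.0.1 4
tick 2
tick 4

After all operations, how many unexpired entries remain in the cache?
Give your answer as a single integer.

Op 1: tick 1 -> clock=1.
Op 2: insert d.com -> 10.0.0.3 (expiry=1+1=2). clock=1
Op 3: tick 3 -> clock=4. purged={d.com}
Op 4: insert c.com -> 10.0.0.3 (expiry=4+2=6). clock=4
Op 5: tick 2 -> clock=6. purged={c.com}
Op 6: tick 1 -> clock=7.
Op 7: tick 4 -> clock=11.
Op 8: insert b.com -> 10.0.0.1 (expiry=11+5=16). clock=11
Op 9: insert b.com -> 10.0.0.1 (expiry=11+1=12). clock=11
Op 10: tick 1 -> clock=12. purged={b.com}
Op 11: insert d.com -> 10.0.0.1 (expiry=12+4=16). clock=12
Op 12: tick 4 -> clock=16. purged={d.com}
Op 13: insert d.com -> 10.0.0.1 (expiry=16+5=21). clock=16
Op 14: insert d.com -> 10.0.0.3 (expiry=16+2=18). clock=16
Op 15: insert b.com -> 10.0.0.2 (expiry=16+1=17). clock=16
Op 16: tick 3 -> clock=19. purged={b.com,d.com}
Op 17: tick 4 -> clock=23.
Op 18: tick 4 -> clock=27.
Op 19: tick 1 -> clock=28.
Op 20: insert b.com -> 10.0.0.2 (expiry=28+2=30). clock=28
Op 21: tick 2 -> clock=30. purged={b.com}
Op 22: insert c.com -> 10.0.0.1 (expiry=30+3=33). clock=30
Op 23: tick 1 -> clock=31.
Op 24: tick 3 -> clock=34. purged={c.com}
Op 25: insert d.com -> 10.0.0.1 (expiry=34+4=38). clock=34
Op 26: tick 2 -> clock=36.
Op 27: tick 4 -> clock=40. purged={d.com}
Final cache (unexpired): {} -> size=0

Answer: 0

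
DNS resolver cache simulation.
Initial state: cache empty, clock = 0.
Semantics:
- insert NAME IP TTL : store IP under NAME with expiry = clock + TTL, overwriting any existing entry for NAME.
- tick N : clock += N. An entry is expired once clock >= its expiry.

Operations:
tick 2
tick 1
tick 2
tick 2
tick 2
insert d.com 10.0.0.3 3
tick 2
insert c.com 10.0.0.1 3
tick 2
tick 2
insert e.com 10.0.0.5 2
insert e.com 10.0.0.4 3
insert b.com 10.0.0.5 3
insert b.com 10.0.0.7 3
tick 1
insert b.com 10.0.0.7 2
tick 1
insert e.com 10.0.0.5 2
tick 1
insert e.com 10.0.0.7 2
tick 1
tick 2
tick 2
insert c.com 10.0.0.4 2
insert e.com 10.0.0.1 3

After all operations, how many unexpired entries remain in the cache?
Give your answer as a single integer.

Answer: 2

Derivation:
Op 1: tick 2 -> clock=2.
Op 2: tick 1 -> clock=3.
Op 3: tick 2 -> clock=5.
Op 4: tick 2 -> clock=7.
Op 5: tick 2 -> clock=9.
Op 6: insert d.com -> 10.0.0.3 (expiry=9+3=12). clock=9
Op 7: tick 2 -> clock=11.
Op 8: insert c.com -> 10.0.0.1 (expiry=11+3=14). clock=11
Op 9: tick 2 -> clock=13. purged={d.com}
Op 10: tick 2 -> clock=15. purged={c.com}
Op 11: insert e.com -> 10.0.0.5 (expiry=15+2=17). clock=15
Op 12: insert e.com -> 10.0.0.4 (expiry=15+3=18). clock=15
Op 13: insert b.com -> 10.0.0.5 (expiry=15+3=18). clock=15
Op 14: insert b.com -> 10.0.0.7 (expiry=15+3=18). clock=15
Op 15: tick 1 -> clock=16.
Op 16: insert b.com -> 10.0.0.7 (expiry=16+2=18). clock=16
Op 17: tick 1 -> clock=17.
Op 18: insert e.com -> 10.0.0.5 (expiry=17+2=19). clock=17
Op 19: tick 1 -> clock=18. purged={b.com}
Op 20: insert e.com -> 10.0.0.7 (expiry=18+2=20). clock=18
Op 21: tick 1 -> clock=19.
Op 22: tick 2 -> clock=21. purged={e.com}
Op 23: tick 2 -> clock=23.
Op 24: insert c.com -> 10.0.0.4 (expiry=23+2=25). clock=23
Op 25: insert e.com -> 10.0.0.1 (expiry=23+3=26). clock=23
Final cache (unexpired): {c.com,e.com} -> size=2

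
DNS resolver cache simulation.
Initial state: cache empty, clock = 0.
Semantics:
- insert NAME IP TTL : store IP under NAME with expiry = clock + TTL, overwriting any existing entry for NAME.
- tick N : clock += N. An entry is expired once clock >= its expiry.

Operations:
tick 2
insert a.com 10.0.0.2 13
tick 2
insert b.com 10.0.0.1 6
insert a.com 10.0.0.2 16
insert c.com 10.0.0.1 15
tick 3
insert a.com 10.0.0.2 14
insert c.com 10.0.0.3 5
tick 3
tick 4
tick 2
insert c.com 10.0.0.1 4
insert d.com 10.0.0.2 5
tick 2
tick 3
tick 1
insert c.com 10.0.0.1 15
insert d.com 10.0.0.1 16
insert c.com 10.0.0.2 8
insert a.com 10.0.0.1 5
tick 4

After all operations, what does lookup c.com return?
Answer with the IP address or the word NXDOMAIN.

Op 1: tick 2 -> clock=2.
Op 2: insert a.com -> 10.0.0.2 (expiry=2+13=15). clock=2
Op 3: tick 2 -> clock=4.
Op 4: insert b.com -> 10.0.0.1 (expiry=4+6=10). clock=4
Op 5: insert a.com -> 10.0.0.2 (expiry=4+16=20). clock=4
Op 6: insert c.com -> 10.0.0.1 (expiry=4+15=19). clock=4
Op 7: tick 3 -> clock=7.
Op 8: insert a.com -> 10.0.0.2 (expiry=7+14=21). clock=7
Op 9: insert c.com -> 10.0.0.3 (expiry=7+5=12). clock=7
Op 10: tick 3 -> clock=10. purged={b.com}
Op 11: tick 4 -> clock=14. purged={c.com}
Op 12: tick 2 -> clock=16.
Op 13: insert c.com -> 10.0.0.1 (expiry=16+4=20). clock=16
Op 14: insert d.com -> 10.0.0.2 (expiry=16+5=21). clock=16
Op 15: tick 2 -> clock=18.
Op 16: tick 3 -> clock=21. purged={a.com,c.com,d.com}
Op 17: tick 1 -> clock=22.
Op 18: insert c.com -> 10.0.0.1 (expiry=22+15=37). clock=22
Op 19: insert d.com -> 10.0.0.1 (expiry=22+16=38). clock=22
Op 20: insert c.com -> 10.0.0.2 (expiry=22+8=30). clock=22
Op 21: insert a.com -> 10.0.0.1 (expiry=22+5=27). clock=22
Op 22: tick 4 -> clock=26.
lookup c.com: present, ip=10.0.0.2 expiry=30 > clock=26

Answer: 10.0.0.2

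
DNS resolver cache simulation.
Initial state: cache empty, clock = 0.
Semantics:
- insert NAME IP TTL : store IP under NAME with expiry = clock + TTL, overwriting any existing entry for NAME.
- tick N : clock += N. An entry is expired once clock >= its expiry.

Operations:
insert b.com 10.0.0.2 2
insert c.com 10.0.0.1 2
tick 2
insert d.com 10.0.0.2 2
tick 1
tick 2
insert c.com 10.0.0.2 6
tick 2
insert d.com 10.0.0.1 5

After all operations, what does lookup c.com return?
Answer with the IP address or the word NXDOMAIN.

Answer: 10.0.0.2

Derivation:
Op 1: insert b.com -> 10.0.0.2 (expiry=0+2=2). clock=0
Op 2: insert c.com -> 10.0.0.1 (expiry=0+2=2). clock=0
Op 3: tick 2 -> clock=2. purged={b.com,c.com}
Op 4: insert d.com -> 10.0.0.2 (expiry=2+2=4). clock=2
Op 5: tick 1 -> clock=3.
Op 6: tick 2 -> clock=5. purged={d.com}
Op 7: insert c.com -> 10.0.0.2 (expiry=5+6=11). clock=5
Op 8: tick 2 -> clock=7.
Op 9: insert d.com -> 10.0.0.1 (expiry=7+5=12). clock=7
lookup c.com: present, ip=10.0.0.2 expiry=11 > clock=7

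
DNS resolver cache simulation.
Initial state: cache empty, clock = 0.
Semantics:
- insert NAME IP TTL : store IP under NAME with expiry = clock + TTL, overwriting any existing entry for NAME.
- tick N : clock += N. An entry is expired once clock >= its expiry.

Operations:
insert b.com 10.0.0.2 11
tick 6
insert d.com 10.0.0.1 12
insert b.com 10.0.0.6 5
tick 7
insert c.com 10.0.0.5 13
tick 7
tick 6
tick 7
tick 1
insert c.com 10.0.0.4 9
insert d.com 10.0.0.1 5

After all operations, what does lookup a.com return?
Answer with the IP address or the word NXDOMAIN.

Op 1: insert b.com -> 10.0.0.2 (expiry=0+11=11). clock=0
Op 2: tick 6 -> clock=6.
Op 3: insert d.com -> 10.0.0.1 (expiry=6+12=18). clock=6
Op 4: insert b.com -> 10.0.0.6 (expiry=6+5=11). clock=6
Op 5: tick 7 -> clock=13. purged={b.com}
Op 6: insert c.com -> 10.0.0.5 (expiry=13+13=26). clock=13
Op 7: tick 7 -> clock=20. purged={d.com}
Op 8: tick 6 -> clock=26. purged={c.com}
Op 9: tick 7 -> clock=33.
Op 10: tick 1 -> clock=34.
Op 11: insert c.com -> 10.0.0.4 (expiry=34+9=43). clock=34
Op 12: insert d.com -> 10.0.0.1 (expiry=34+5=39). clock=34
lookup a.com: not in cache (expired or never inserted)

Answer: NXDOMAIN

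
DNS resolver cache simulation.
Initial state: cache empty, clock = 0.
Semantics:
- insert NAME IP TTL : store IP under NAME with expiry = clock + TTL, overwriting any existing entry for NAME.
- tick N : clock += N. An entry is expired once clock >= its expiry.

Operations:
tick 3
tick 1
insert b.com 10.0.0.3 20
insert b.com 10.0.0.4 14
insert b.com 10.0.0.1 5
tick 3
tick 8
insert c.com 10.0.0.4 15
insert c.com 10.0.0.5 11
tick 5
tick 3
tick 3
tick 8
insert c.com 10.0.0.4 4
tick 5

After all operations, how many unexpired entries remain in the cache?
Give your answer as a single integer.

Op 1: tick 3 -> clock=3.
Op 2: tick 1 -> clock=4.
Op 3: insert b.com -> 10.0.0.3 (expiry=4+20=24). clock=4
Op 4: insert b.com -> 10.0.0.4 (expiry=4+14=18). clock=4
Op 5: insert b.com -> 10.0.0.1 (expiry=4+5=9). clock=4
Op 6: tick 3 -> clock=7.
Op 7: tick 8 -> clock=15. purged={b.com}
Op 8: insert c.com -> 10.0.0.4 (expiry=15+15=30). clock=15
Op 9: insert c.com -> 10.0.0.5 (expiry=15+11=26). clock=15
Op 10: tick 5 -> clock=20.
Op 11: tick 3 -> clock=23.
Op 12: tick 3 -> clock=26. purged={c.com}
Op 13: tick 8 -> clock=34.
Op 14: insert c.com -> 10.0.0.4 (expiry=34+4=38). clock=34
Op 15: tick 5 -> clock=39. purged={c.com}
Final cache (unexpired): {} -> size=0

Answer: 0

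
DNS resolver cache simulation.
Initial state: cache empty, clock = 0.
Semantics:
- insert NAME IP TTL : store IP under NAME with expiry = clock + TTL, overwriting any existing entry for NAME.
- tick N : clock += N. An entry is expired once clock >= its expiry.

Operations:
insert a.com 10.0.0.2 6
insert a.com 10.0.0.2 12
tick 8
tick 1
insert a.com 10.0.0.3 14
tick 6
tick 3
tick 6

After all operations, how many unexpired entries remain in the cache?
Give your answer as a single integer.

Answer: 0

Derivation:
Op 1: insert a.com -> 10.0.0.2 (expiry=0+6=6). clock=0
Op 2: insert a.com -> 10.0.0.2 (expiry=0+12=12). clock=0
Op 3: tick 8 -> clock=8.
Op 4: tick 1 -> clock=9.
Op 5: insert a.com -> 10.0.0.3 (expiry=9+14=23). clock=9
Op 6: tick 6 -> clock=15.
Op 7: tick 3 -> clock=18.
Op 8: tick 6 -> clock=24. purged={a.com}
Final cache (unexpired): {} -> size=0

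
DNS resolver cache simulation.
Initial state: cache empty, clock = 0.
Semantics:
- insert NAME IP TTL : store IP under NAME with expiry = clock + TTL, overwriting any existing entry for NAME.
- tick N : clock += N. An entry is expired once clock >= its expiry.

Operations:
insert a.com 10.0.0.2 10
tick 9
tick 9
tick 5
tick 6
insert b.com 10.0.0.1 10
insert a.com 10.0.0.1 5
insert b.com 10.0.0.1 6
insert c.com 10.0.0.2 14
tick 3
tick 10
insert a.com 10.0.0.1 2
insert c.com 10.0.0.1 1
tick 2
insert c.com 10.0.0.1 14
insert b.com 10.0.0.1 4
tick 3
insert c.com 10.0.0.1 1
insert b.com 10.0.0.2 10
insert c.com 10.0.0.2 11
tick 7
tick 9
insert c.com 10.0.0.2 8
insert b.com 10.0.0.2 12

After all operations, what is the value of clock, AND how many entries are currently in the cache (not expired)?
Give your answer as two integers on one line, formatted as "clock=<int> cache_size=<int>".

Op 1: insert a.com -> 10.0.0.2 (expiry=0+10=10). clock=0
Op 2: tick 9 -> clock=9.
Op 3: tick 9 -> clock=18. purged={a.com}
Op 4: tick 5 -> clock=23.
Op 5: tick 6 -> clock=29.
Op 6: insert b.com -> 10.0.0.1 (expiry=29+10=39). clock=29
Op 7: insert a.com -> 10.0.0.1 (expiry=29+5=34). clock=29
Op 8: insert b.com -> 10.0.0.1 (expiry=29+6=35). clock=29
Op 9: insert c.com -> 10.0.0.2 (expiry=29+14=43). clock=29
Op 10: tick 3 -> clock=32.
Op 11: tick 10 -> clock=42. purged={a.com,b.com}
Op 12: insert a.com -> 10.0.0.1 (expiry=42+2=44). clock=42
Op 13: insert c.com -> 10.0.0.1 (expiry=42+1=43). clock=42
Op 14: tick 2 -> clock=44. purged={a.com,c.com}
Op 15: insert c.com -> 10.0.0.1 (expiry=44+14=58). clock=44
Op 16: insert b.com -> 10.0.0.1 (expiry=44+4=48). clock=44
Op 17: tick 3 -> clock=47.
Op 18: insert c.com -> 10.0.0.1 (expiry=47+1=48). clock=47
Op 19: insert b.com -> 10.0.0.2 (expiry=47+10=57). clock=47
Op 20: insert c.com -> 10.0.0.2 (expiry=47+11=58). clock=47
Op 21: tick 7 -> clock=54.
Op 22: tick 9 -> clock=63. purged={b.com,c.com}
Op 23: insert c.com -> 10.0.0.2 (expiry=63+8=71). clock=63
Op 24: insert b.com -> 10.0.0.2 (expiry=63+12=75). clock=63
Final clock = 63
Final cache (unexpired): {b.com,c.com} -> size=2

Answer: clock=63 cache_size=2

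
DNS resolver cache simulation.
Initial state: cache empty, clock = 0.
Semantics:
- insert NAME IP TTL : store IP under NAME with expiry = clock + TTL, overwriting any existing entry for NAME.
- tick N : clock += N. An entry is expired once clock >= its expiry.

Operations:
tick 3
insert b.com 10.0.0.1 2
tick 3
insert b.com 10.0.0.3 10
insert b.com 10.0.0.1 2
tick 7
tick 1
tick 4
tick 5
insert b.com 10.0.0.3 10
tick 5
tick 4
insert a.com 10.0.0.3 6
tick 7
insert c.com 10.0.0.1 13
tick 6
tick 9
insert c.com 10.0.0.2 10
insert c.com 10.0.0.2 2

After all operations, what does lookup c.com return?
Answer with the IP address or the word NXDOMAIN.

Op 1: tick 3 -> clock=3.
Op 2: insert b.com -> 10.0.0.1 (expiry=3+2=5). clock=3
Op 3: tick 3 -> clock=6. purged={b.com}
Op 4: insert b.com -> 10.0.0.3 (expiry=6+10=16). clock=6
Op 5: insert b.com -> 10.0.0.1 (expiry=6+2=8). clock=6
Op 6: tick 7 -> clock=13. purged={b.com}
Op 7: tick 1 -> clock=14.
Op 8: tick 4 -> clock=18.
Op 9: tick 5 -> clock=23.
Op 10: insert b.com -> 10.0.0.3 (expiry=23+10=33). clock=23
Op 11: tick 5 -> clock=28.
Op 12: tick 4 -> clock=32.
Op 13: insert a.com -> 10.0.0.3 (expiry=32+6=38). clock=32
Op 14: tick 7 -> clock=39. purged={a.com,b.com}
Op 15: insert c.com -> 10.0.0.1 (expiry=39+13=52). clock=39
Op 16: tick 6 -> clock=45.
Op 17: tick 9 -> clock=54. purged={c.com}
Op 18: insert c.com -> 10.0.0.2 (expiry=54+10=64). clock=54
Op 19: insert c.com -> 10.0.0.2 (expiry=54+2=56). clock=54
lookup c.com: present, ip=10.0.0.2 expiry=56 > clock=54

Answer: 10.0.0.2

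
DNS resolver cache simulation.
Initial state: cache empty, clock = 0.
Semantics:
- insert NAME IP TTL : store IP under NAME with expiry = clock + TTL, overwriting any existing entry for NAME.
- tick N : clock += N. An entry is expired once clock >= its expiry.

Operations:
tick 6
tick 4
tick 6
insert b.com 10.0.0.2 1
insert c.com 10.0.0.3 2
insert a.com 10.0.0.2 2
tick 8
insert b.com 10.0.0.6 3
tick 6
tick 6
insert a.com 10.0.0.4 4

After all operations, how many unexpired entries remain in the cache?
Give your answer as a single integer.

Op 1: tick 6 -> clock=6.
Op 2: tick 4 -> clock=10.
Op 3: tick 6 -> clock=16.
Op 4: insert b.com -> 10.0.0.2 (expiry=16+1=17). clock=16
Op 5: insert c.com -> 10.0.0.3 (expiry=16+2=18). clock=16
Op 6: insert a.com -> 10.0.0.2 (expiry=16+2=18). clock=16
Op 7: tick 8 -> clock=24. purged={a.com,b.com,c.com}
Op 8: insert b.com -> 10.0.0.6 (expiry=24+3=27). clock=24
Op 9: tick 6 -> clock=30. purged={b.com}
Op 10: tick 6 -> clock=36.
Op 11: insert a.com -> 10.0.0.4 (expiry=36+4=40). clock=36
Final cache (unexpired): {a.com} -> size=1

Answer: 1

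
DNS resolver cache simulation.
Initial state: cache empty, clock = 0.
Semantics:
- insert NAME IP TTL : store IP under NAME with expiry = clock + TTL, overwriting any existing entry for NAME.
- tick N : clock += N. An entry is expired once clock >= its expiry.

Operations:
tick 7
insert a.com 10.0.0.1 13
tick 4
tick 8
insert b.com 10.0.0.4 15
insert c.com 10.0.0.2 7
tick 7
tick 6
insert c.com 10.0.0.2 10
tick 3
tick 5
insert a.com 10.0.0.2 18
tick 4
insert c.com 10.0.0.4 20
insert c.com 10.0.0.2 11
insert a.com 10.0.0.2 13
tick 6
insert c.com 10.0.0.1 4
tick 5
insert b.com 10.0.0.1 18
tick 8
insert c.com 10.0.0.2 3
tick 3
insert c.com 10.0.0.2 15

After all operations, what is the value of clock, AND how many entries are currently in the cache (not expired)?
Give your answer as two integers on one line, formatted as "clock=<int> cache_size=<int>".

Answer: clock=66 cache_size=2

Derivation:
Op 1: tick 7 -> clock=7.
Op 2: insert a.com -> 10.0.0.1 (expiry=7+13=20). clock=7
Op 3: tick 4 -> clock=11.
Op 4: tick 8 -> clock=19.
Op 5: insert b.com -> 10.0.0.4 (expiry=19+15=34). clock=19
Op 6: insert c.com -> 10.0.0.2 (expiry=19+7=26). clock=19
Op 7: tick 7 -> clock=26. purged={a.com,c.com}
Op 8: tick 6 -> clock=32.
Op 9: insert c.com -> 10.0.0.2 (expiry=32+10=42). clock=32
Op 10: tick 3 -> clock=35. purged={b.com}
Op 11: tick 5 -> clock=40.
Op 12: insert a.com -> 10.0.0.2 (expiry=40+18=58). clock=40
Op 13: tick 4 -> clock=44. purged={c.com}
Op 14: insert c.com -> 10.0.0.4 (expiry=44+20=64). clock=44
Op 15: insert c.com -> 10.0.0.2 (expiry=44+11=55). clock=44
Op 16: insert a.com -> 10.0.0.2 (expiry=44+13=57). clock=44
Op 17: tick 6 -> clock=50.
Op 18: insert c.com -> 10.0.0.1 (expiry=50+4=54). clock=50
Op 19: tick 5 -> clock=55. purged={c.com}
Op 20: insert b.com -> 10.0.0.1 (expiry=55+18=73). clock=55
Op 21: tick 8 -> clock=63. purged={a.com}
Op 22: insert c.com -> 10.0.0.2 (expiry=63+3=66). clock=63
Op 23: tick 3 -> clock=66. purged={c.com}
Op 24: insert c.com -> 10.0.0.2 (expiry=66+15=81). clock=66
Final clock = 66
Final cache (unexpired): {b.com,c.com} -> size=2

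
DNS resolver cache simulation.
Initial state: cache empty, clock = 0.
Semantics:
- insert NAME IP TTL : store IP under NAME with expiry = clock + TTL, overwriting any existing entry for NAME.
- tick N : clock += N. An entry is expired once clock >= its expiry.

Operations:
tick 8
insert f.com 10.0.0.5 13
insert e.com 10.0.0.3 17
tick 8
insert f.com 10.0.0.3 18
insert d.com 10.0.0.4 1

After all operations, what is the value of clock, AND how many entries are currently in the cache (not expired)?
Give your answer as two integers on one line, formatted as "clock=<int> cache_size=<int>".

Op 1: tick 8 -> clock=8.
Op 2: insert f.com -> 10.0.0.5 (expiry=8+13=21). clock=8
Op 3: insert e.com -> 10.0.0.3 (expiry=8+17=25). clock=8
Op 4: tick 8 -> clock=16.
Op 5: insert f.com -> 10.0.0.3 (expiry=16+18=34). clock=16
Op 6: insert d.com -> 10.0.0.4 (expiry=16+1=17). clock=16
Final clock = 16
Final cache (unexpired): {d.com,e.com,f.com} -> size=3

Answer: clock=16 cache_size=3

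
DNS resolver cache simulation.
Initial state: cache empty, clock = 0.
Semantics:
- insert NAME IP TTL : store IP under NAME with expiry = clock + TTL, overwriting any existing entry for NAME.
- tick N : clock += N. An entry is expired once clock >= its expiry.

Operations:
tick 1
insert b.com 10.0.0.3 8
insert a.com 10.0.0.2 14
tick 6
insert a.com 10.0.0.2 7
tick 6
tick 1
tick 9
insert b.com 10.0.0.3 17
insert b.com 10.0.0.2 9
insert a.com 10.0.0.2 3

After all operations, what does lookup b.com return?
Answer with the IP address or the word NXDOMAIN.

Answer: 10.0.0.2

Derivation:
Op 1: tick 1 -> clock=1.
Op 2: insert b.com -> 10.0.0.3 (expiry=1+8=9). clock=1
Op 3: insert a.com -> 10.0.0.2 (expiry=1+14=15). clock=1
Op 4: tick 6 -> clock=7.
Op 5: insert a.com -> 10.0.0.2 (expiry=7+7=14). clock=7
Op 6: tick 6 -> clock=13. purged={b.com}
Op 7: tick 1 -> clock=14. purged={a.com}
Op 8: tick 9 -> clock=23.
Op 9: insert b.com -> 10.0.0.3 (expiry=23+17=40). clock=23
Op 10: insert b.com -> 10.0.0.2 (expiry=23+9=32). clock=23
Op 11: insert a.com -> 10.0.0.2 (expiry=23+3=26). clock=23
lookup b.com: present, ip=10.0.0.2 expiry=32 > clock=23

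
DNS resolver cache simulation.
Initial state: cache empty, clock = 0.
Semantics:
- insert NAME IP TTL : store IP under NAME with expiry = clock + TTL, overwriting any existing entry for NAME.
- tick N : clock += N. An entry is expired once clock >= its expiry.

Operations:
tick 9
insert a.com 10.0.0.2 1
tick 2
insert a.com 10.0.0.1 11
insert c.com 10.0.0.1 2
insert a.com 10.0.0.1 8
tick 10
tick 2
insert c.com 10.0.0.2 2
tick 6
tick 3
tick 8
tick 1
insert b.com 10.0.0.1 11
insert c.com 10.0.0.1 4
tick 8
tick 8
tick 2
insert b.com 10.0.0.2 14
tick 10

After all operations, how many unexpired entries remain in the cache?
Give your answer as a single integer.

Answer: 1

Derivation:
Op 1: tick 9 -> clock=9.
Op 2: insert a.com -> 10.0.0.2 (expiry=9+1=10). clock=9
Op 3: tick 2 -> clock=11. purged={a.com}
Op 4: insert a.com -> 10.0.0.1 (expiry=11+11=22). clock=11
Op 5: insert c.com -> 10.0.0.1 (expiry=11+2=13). clock=11
Op 6: insert a.com -> 10.0.0.1 (expiry=11+8=19). clock=11
Op 7: tick 10 -> clock=21. purged={a.com,c.com}
Op 8: tick 2 -> clock=23.
Op 9: insert c.com -> 10.0.0.2 (expiry=23+2=25). clock=23
Op 10: tick 6 -> clock=29. purged={c.com}
Op 11: tick 3 -> clock=32.
Op 12: tick 8 -> clock=40.
Op 13: tick 1 -> clock=41.
Op 14: insert b.com -> 10.0.0.1 (expiry=41+11=52). clock=41
Op 15: insert c.com -> 10.0.0.1 (expiry=41+4=45). clock=41
Op 16: tick 8 -> clock=49. purged={c.com}
Op 17: tick 8 -> clock=57. purged={b.com}
Op 18: tick 2 -> clock=59.
Op 19: insert b.com -> 10.0.0.2 (expiry=59+14=73). clock=59
Op 20: tick 10 -> clock=69.
Final cache (unexpired): {b.com} -> size=1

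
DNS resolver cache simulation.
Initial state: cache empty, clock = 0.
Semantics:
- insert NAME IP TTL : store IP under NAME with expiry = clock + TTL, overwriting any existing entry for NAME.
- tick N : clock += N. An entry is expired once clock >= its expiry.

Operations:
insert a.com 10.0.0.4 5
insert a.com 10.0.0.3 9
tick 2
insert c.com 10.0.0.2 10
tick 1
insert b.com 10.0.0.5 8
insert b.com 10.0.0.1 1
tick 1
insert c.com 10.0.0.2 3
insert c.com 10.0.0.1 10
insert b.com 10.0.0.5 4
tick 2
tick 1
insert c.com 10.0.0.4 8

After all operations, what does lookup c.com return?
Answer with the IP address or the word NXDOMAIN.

Op 1: insert a.com -> 10.0.0.4 (expiry=0+5=5). clock=0
Op 2: insert a.com -> 10.0.0.3 (expiry=0+9=9). clock=0
Op 3: tick 2 -> clock=2.
Op 4: insert c.com -> 10.0.0.2 (expiry=2+10=12). clock=2
Op 5: tick 1 -> clock=3.
Op 6: insert b.com -> 10.0.0.5 (expiry=3+8=11). clock=3
Op 7: insert b.com -> 10.0.0.1 (expiry=3+1=4). clock=3
Op 8: tick 1 -> clock=4. purged={b.com}
Op 9: insert c.com -> 10.0.0.2 (expiry=4+3=7). clock=4
Op 10: insert c.com -> 10.0.0.1 (expiry=4+10=14). clock=4
Op 11: insert b.com -> 10.0.0.5 (expiry=4+4=8). clock=4
Op 12: tick 2 -> clock=6.
Op 13: tick 1 -> clock=7.
Op 14: insert c.com -> 10.0.0.4 (expiry=7+8=15). clock=7
lookup c.com: present, ip=10.0.0.4 expiry=15 > clock=7

Answer: 10.0.0.4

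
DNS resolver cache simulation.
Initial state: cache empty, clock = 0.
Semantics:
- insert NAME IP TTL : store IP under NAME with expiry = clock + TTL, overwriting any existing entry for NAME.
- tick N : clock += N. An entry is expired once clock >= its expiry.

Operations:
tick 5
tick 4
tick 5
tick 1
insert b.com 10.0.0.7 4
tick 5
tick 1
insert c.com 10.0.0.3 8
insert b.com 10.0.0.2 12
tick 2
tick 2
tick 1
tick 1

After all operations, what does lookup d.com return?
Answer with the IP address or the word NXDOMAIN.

Op 1: tick 5 -> clock=5.
Op 2: tick 4 -> clock=9.
Op 3: tick 5 -> clock=14.
Op 4: tick 1 -> clock=15.
Op 5: insert b.com -> 10.0.0.7 (expiry=15+4=19). clock=15
Op 6: tick 5 -> clock=20. purged={b.com}
Op 7: tick 1 -> clock=21.
Op 8: insert c.com -> 10.0.0.3 (expiry=21+8=29). clock=21
Op 9: insert b.com -> 10.0.0.2 (expiry=21+12=33). clock=21
Op 10: tick 2 -> clock=23.
Op 11: tick 2 -> clock=25.
Op 12: tick 1 -> clock=26.
Op 13: tick 1 -> clock=27.
lookup d.com: not in cache (expired or never inserted)

Answer: NXDOMAIN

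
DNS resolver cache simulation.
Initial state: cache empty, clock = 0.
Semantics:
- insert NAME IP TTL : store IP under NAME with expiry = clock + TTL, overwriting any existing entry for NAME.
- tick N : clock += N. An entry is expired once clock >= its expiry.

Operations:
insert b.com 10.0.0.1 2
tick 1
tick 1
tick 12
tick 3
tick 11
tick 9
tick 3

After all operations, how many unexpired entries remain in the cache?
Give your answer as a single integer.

Answer: 0

Derivation:
Op 1: insert b.com -> 10.0.0.1 (expiry=0+2=2). clock=0
Op 2: tick 1 -> clock=1.
Op 3: tick 1 -> clock=2. purged={b.com}
Op 4: tick 12 -> clock=14.
Op 5: tick 3 -> clock=17.
Op 6: tick 11 -> clock=28.
Op 7: tick 9 -> clock=37.
Op 8: tick 3 -> clock=40.
Final cache (unexpired): {} -> size=0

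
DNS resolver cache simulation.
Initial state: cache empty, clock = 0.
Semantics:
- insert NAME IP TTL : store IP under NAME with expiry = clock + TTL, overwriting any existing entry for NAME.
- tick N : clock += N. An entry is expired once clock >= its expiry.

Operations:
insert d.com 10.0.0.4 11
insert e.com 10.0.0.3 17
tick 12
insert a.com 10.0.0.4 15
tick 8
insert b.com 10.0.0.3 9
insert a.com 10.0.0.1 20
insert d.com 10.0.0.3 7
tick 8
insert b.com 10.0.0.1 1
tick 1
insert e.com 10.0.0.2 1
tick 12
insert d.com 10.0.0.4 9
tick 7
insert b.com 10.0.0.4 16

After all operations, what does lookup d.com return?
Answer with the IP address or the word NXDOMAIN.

Op 1: insert d.com -> 10.0.0.4 (expiry=0+11=11). clock=0
Op 2: insert e.com -> 10.0.0.3 (expiry=0+17=17). clock=0
Op 3: tick 12 -> clock=12. purged={d.com}
Op 4: insert a.com -> 10.0.0.4 (expiry=12+15=27). clock=12
Op 5: tick 8 -> clock=20. purged={e.com}
Op 6: insert b.com -> 10.0.0.3 (expiry=20+9=29). clock=20
Op 7: insert a.com -> 10.0.0.1 (expiry=20+20=40). clock=20
Op 8: insert d.com -> 10.0.0.3 (expiry=20+7=27). clock=20
Op 9: tick 8 -> clock=28. purged={d.com}
Op 10: insert b.com -> 10.0.0.1 (expiry=28+1=29). clock=28
Op 11: tick 1 -> clock=29. purged={b.com}
Op 12: insert e.com -> 10.0.0.2 (expiry=29+1=30). clock=29
Op 13: tick 12 -> clock=41. purged={a.com,e.com}
Op 14: insert d.com -> 10.0.0.4 (expiry=41+9=50). clock=41
Op 15: tick 7 -> clock=48.
Op 16: insert b.com -> 10.0.0.4 (expiry=48+16=64). clock=48
lookup d.com: present, ip=10.0.0.4 expiry=50 > clock=48

Answer: 10.0.0.4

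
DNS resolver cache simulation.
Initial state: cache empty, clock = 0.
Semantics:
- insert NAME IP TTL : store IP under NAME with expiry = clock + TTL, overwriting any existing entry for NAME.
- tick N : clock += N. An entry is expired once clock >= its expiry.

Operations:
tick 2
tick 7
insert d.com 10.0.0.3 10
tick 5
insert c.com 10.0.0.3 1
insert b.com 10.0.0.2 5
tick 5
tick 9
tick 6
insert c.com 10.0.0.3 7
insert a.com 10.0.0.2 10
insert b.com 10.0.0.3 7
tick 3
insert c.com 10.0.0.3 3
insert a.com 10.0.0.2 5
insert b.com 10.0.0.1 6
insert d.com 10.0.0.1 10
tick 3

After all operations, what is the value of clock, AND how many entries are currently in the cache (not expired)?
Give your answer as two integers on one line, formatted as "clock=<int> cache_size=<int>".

Answer: clock=40 cache_size=3

Derivation:
Op 1: tick 2 -> clock=2.
Op 2: tick 7 -> clock=9.
Op 3: insert d.com -> 10.0.0.3 (expiry=9+10=19). clock=9
Op 4: tick 5 -> clock=14.
Op 5: insert c.com -> 10.0.0.3 (expiry=14+1=15). clock=14
Op 6: insert b.com -> 10.0.0.2 (expiry=14+5=19). clock=14
Op 7: tick 5 -> clock=19. purged={b.com,c.com,d.com}
Op 8: tick 9 -> clock=28.
Op 9: tick 6 -> clock=34.
Op 10: insert c.com -> 10.0.0.3 (expiry=34+7=41). clock=34
Op 11: insert a.com -> 10.0.0.2 (expiry=34+10=44). clock=34
Op 12: insert b.com -> 10.0.0.3 (expiry=34+7=41). clock=34
Op 13: tick 3 -> clock=37.
Op 14: insert c.com -> 10.0.0.3 (expiry=37+3=40). clock=37
Op 15: insert a.com -> 10.0.0.2 (expiry=37+5=42). clock=37
Op 16: insert b.com -> 10.0.0.1 (expiry=37+6=43). clock=37
Op 17: insert d.com -> 10.0.0.1 (expiry=37+10=47). clock=37
Op 18: tick 3 -> clock=40. purged={c.com}
Final clock = 40
Final cache (unexpired): {a.com,b.com,d.com} -> size=3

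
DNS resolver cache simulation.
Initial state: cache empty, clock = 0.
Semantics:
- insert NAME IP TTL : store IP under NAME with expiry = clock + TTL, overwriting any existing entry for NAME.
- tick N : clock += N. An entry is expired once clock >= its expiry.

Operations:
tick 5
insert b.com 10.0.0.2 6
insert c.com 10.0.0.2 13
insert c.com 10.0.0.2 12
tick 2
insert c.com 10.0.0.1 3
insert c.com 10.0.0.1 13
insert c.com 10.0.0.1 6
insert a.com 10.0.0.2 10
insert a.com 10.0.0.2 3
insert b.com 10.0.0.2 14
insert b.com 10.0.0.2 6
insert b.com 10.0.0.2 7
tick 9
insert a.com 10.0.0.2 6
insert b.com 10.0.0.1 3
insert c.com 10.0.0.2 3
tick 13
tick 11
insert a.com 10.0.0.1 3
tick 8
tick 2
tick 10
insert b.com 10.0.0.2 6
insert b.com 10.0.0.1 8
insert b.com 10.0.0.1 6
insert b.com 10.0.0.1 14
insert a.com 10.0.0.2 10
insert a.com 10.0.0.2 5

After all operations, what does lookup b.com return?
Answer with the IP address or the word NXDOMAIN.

Op 1: tick 5 -> clock=5.
Op 2: insert b.com -> 10.0.0.2 (expiry=5+6=11). clock=5
Op 3: insert c.com -> 10.0.0.2 (expiry=5+13=18). clock=5
Op 4: insert c.com -> 10.0.0.2 (expiry=5+12=17). clock=5
Op 5: tick 2 -> clock=7.
Op 6: insert c.com -> 10.0.0.1 (expiry=7+3=10). clock=7
Op 7: insert c.com -> 10.0.0.1 (expiry=7+13=20). clock=7
Op 8: insert c.com -> 10.0.0.1 (expiry=7+6=13). clock=7
Op 9: insert a.com -> 10.0.0.2 (expiry=7+10=17). clock=7
Op 10: insert a.com -> 10.0.0.2 (expiry=7+3=10). clock=7
Op 11: insert b.com -> 10.0.0.2 (expiry=7+14=21). clock=7
Op 12: insert b.com -> 10.0.0.2 (expiry=7+6=13). clock=7
Op 13: insert b.com -> 10.0.0.2 (expiry=7+7=14). clock=7
Op 14: tick 9 -> clock=16. purged={a.com,b.com,c.com}
Op 15: insert a.com -> 10.0.0.2 (expiry=16+6=22). clock=16
Op 16: insert b.com -> 10.0.0.1 (expiry=16+3=19). clock=16
Op 17: insert c.com -> 10.0.0.2 (expiry=16+3=19). clock=16
Op 18: tick 13 -> clock=29. purged={a.com,b.com,c.com}
Op 19: tick 11 -> clock=40.
Op 20: insert a.com -> 10.0.0.1 (expiry=40+3=43). clock=40
Op 21: tick 8 -> clock=48. purged={a.com}
Op 22: tick 2 -> clock=50.
Op 23: tick 10 -> clock=60.
Op 24: insert b.com -> 10.0.0.2 (expiry=60+6=66). clock=60
Op 25: insert b.com -> 10.0.0.1 (expiry=60+8=68). clock=60
Op 26: insert b.com -> 10.0.0.1 (expiry=60+6=66). clock=60
Op 27: insert b.com -> 10.0.0.1 (expiry=60+14=74). clock=60
Op 28: insert a.com -> 10.0.0.2 (expiry=60+10=70). clock=60
Op 29: insert a.com -> 10.0.0.2 (expiry=60+5=65). clock=60
lookup b.com: present, ip=10.0.0.1 expiry=74 > clock=60

Answer: 10.0.0.1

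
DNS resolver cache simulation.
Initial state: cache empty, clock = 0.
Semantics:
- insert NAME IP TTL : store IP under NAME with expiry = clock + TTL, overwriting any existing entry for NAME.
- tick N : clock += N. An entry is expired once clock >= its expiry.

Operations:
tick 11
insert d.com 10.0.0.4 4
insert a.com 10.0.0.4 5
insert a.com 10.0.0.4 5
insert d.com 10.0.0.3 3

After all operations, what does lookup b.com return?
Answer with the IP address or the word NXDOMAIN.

Op 1: tick 11 -> clock=11.
Op 2: insert d.com -> 10.0.0.4 (expiry=11+4=15). clock=11
Op 3: insert a.com -> 10.0.0.4 (expiry=11+5=16). clock=11
Op 4: insert a.com -> 10.0.0.4 (expiry=11+5=16). clock=11
Op 5: insert d.com -> 10.0.0.3 (expiry=11+3=14). clock=11
lookup b.com: not in cache (expired or never inserted)

Answer: NXDOMAIN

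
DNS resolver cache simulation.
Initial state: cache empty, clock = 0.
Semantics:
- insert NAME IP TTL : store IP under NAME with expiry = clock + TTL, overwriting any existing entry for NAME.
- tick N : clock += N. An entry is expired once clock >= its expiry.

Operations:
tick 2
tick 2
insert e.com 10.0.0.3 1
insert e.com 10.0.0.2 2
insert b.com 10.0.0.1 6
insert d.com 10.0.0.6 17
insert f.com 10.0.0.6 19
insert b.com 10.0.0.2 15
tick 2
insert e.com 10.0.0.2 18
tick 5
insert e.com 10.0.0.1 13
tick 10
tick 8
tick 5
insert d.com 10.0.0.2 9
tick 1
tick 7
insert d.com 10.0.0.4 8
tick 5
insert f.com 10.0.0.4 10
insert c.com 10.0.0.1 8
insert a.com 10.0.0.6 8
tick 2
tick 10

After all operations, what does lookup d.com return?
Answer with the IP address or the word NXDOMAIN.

Answer: NXDOMAIN

Derivation:
Op 1: tick 2 -> clock=2.
Op 2: tick 2 -> clock=4.
Op 3: insert e.com -> 10.0.0.3 (expiry=4+1=5). clock=4
Op 4: insert e.com -> 10.0.0.2 (expiry=4+2=6). clock=4
Op 5: insert b.com -> 10.0.0.1 (expiry=4+6=10). clock=4
Op 6: insert d.com -> 10.0.0.6 (expiry=4+17=21). clock=4
Op 7: insert f.com -> 10.0.0.6 (expiry=4+19=23). clock=4
Op 8: insert b.com -> 10.0.0.2 (expiry=4+15=19). clock=4
Op 9: tick 2 -> clock=6. purged={e.com}
Op 10: insert e.com -> 10.0.0.2 (expiry=6+18=24). clock=6
Op 11: tick 5 -> clock=11.
Op 12: insert e.com -> 10.0.0.1 (expiry=11+13=24). clock=11
Op 13: tick 10 -> clock=21. purged={b.com,d.com}
Op 14: tick 8 -> clock=29. purged={e.com,f.com}
Op 15: tick 5 -> clock=34.
Op 16: insert d.com -> 10.0.0.2 (expiry=34+9=43). clock=34
Op 17: tick 1 -> clock=35.
Op 18: tick 7 -> clock=42.
Op 19: insert d.com -> 10.0.0.4 (expiry=42+8=50). clock=42
Op 20: tick 5 -> clock=47.
Op 21: insert f.com -> 10.0.0.4 (expiry=47+10=57). clock=47
Op 22: insert c.com -> 10.0.0.1 (expiry=47+8=55). clock=47
Op 23: insert a.com -> 10.0.0.6 (expiry=47+8=55). clock=47
Op 24: tick 2 -> clock=49.
Op 25: tick 10 -> clock=59. purged={a.com,c.com,d.com,f.com}
lookup d.com: not in cache (expired or never inserted)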